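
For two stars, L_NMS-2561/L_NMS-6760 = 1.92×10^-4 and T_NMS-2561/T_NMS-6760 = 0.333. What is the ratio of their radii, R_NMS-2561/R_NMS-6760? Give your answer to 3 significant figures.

0.125

L ∝ R²T⁴ gives R ∝ √L / T², so
R_NMS-2561/R_NMS-6760 = √(1.92×10^-4) / (0.333)² = 0.01386 / 0.1109 = 0.1250.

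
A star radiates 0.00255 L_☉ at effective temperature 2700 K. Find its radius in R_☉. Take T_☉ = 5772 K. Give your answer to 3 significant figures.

R/R_☉ = √(L/L_☉) / (T/T_☉)² = √(0.00255) / (0.4678)²
       = 0.05050 / 0.2188 = 0.2308.

0.231 R_☉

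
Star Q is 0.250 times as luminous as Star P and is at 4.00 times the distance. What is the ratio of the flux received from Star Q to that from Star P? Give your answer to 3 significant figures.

F = L/(4πd²), so F_Q/F_P = (L_Q/L_P) / (d_Q/d_P)²
= 0.250 / (4.00)² = 0.250 / 16.00 = 0.01562.

0.0156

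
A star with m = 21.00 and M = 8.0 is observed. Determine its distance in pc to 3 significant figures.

m − M = 5 log₁₀(d/10 pc)
21.00 − (8.0) = 13.00 = 5 log₁₀(d/10)
d = 10 × 10^(13.00/5) = 10 × 10^2.600 = 3981 pc.

3.98×10^3 pc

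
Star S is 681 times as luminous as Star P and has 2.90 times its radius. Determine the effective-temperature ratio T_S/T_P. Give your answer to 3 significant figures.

3.00

L ∝ R²T⁴ gives T ∝ (L/R²)^(1/4), so
T_S/T_P = (681 / 2.90²)^(1/4) = (80.98)^(1/4) = 3.000.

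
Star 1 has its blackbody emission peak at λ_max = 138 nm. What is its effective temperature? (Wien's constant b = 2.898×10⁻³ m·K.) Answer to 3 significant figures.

T = b/λ_max = 2.898×10⁻³ / (138×10⁻⁹) = 2.100×10^4 K.

2.10×10^4 K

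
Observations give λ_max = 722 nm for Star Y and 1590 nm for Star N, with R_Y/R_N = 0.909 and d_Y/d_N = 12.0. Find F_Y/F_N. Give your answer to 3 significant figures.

Wien's law: T_Y/T_N = λ_N/λ_Y = 1590/722 = 2.202.
L_Y/L_N = (R_Y/R_N)²(T_Y/T_N)⁴ = (0.909)²(2.202)⁴ = 19.43.
F_Y/F_N = (L_Y/L_N)/(d_Y/d_N)² = 19.43/(12.0)² = 0.1350.

0.135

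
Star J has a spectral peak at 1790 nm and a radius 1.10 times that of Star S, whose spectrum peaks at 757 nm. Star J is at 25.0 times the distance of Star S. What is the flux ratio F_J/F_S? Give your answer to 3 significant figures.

6.19×10^-5

Wien's law: T_J/T_S = λ_S/λ_J = 757/1790 = 0.4229.
L_J/L_S = (R_J/R_S)²(T_J/T_S)⁴ = (1.10)²(0.4229)⁴ = 0.03870.
F_J/F_S = (L_J/L_S)/(d_J/d_S)² = 0.03870/(25.0)² = 6.193×10^-5.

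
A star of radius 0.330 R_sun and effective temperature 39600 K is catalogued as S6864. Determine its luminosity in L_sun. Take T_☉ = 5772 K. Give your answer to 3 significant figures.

241 L_sun

L/L_☉ = (R/R_☉)² (T/T_☉)⁴ = (0.330)² × (39600/5772)⁴
       = 0.1089 × (6.861)⁴ = 0.1089 × 2216 = 241.3.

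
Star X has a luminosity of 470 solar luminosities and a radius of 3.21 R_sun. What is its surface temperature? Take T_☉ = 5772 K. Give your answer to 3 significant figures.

T/T_☉ = (L/L_☉)^(1/4) / (R/R_☉)^(1/2)
T = 5772 × (470)^(1/4) / √(3.21) = 5772 × 4.656 / 1.792 = 1.500×10^4 K.

1.50×10^4 K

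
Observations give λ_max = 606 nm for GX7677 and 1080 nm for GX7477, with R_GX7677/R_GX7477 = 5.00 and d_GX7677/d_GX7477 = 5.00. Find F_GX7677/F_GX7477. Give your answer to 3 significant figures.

Wien's law: T_GX7677/T_GX7477 = λ_GX7477/λ_GX7677 = 1080/606 = 1.782.
L_GX7677/L_GX7477 = (R_GX7677/R_GX7477)²(T_GX7677/T_GX7477)⁴ = (5.00)²(1.782)⁴ = 252.2.
F_GX7677/F_GX7477 = (L_GX7677/L_GX7477)/(d_GX7677/d_GX7477)² = 252.2/(5.00)² = 10.09.

10.1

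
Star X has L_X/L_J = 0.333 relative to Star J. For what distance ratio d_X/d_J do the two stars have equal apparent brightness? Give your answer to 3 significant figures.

Equal flux requires L_X/d_X² = L_J/d_J², so d_X/d_J = √(L_X/L_J)
= √(0.333) = 0.5771.

0.577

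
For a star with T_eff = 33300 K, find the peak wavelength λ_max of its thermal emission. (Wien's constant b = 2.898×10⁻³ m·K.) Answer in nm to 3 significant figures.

87.0 nm

λ_max = b/T = 2.898×10⁻³ / 33300 = 8.70×10^-8 m = 87.03 nm.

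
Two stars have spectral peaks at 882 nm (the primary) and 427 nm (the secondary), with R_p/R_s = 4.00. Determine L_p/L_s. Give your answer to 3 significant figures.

Wien's law gives T ∝ 1/λ_max, so T_p/T_s = λ_s/λ_p = 427/882 = 0.4841.
Then L ∝ R²T⁴ gives L_p/L_s = (4.00)² × (0.4841)⁴ = 16.00 × 0.05493 = 0.8789.

0.879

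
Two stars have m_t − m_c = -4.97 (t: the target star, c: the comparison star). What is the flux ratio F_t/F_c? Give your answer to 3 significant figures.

F_t/F_c = 10^(−(m_t − m_c)/2.5) = 10^(4.97/2.5) = 10^1.988 = 97.27.

97.3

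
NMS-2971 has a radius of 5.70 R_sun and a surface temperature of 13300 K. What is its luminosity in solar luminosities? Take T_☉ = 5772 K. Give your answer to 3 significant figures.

L/L_☉ = (R/R_☉)² (T/T_☉)⁴ = (5.70)² × (13300/5772)⁴
       = 32.49 × (2.304)⁴ = 32.49 × 28.19 = 915.9.

916 solar luminosities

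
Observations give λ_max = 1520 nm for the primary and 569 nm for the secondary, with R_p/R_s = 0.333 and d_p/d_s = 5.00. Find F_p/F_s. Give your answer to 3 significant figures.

8.71×10^-5

Wien's law: T_p/T_s = λ_s/λ_p = 569/1520 = 0.3743.
L_p/L_s = (R_p/R_s)²(T_p/T_s)⁴ = (0.333)²(0.3743)⁴ = 0.002178.
F_p/F_s = (L_p/L_s)/(d_p/d_s)² = 0.002178/(5.00)² = 8.710×10^-5.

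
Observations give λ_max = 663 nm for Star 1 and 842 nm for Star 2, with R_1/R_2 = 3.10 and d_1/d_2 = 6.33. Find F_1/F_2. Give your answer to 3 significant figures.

0.624

Wien's law: T_1/T_2 = λ_2/λ_1 = 842/663 = 1.270.
L_1/L_2 = (R_1/R_2)²(T_1/T_2)⁴ = (3.10)²(1.270)⁴ = 25.00.
F_1/F_2 = (L_1/L_2)/(d_1/d_2)² = 25.00/(6.33)² = 0.6239.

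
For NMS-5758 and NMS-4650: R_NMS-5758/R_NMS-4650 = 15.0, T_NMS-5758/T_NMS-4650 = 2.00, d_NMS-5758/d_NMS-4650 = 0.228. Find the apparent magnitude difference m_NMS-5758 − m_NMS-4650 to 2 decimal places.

-12.10

L_NMS-5758/L_NMS-4650 = (15.0)²(2.00)⁴ = 3600.
F_NMS-5758/F_NMS-4650 = (L_NMS-5758/L_NMS-4650)/(d_NMS-5758/d_NMS-4650)² = 3600/0.05198 = 6.925×10^4.
m_NMS-5758 − m_NMS-4650 = −2.5 log₁₀(6.925×10^4) = -12.10.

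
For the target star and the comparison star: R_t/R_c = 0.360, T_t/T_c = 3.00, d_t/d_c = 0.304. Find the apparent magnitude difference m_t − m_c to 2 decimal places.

-5.14

L_t/L_c = (0.360)²(3.00)⁴ = 10.50.
F_t/F_c = (L_t/L_c)/(d_t/d_c)² = 10.50/0.09242 = 113.6.
m_t − m_c = −2.5 log₁₀(113.6) = -5.14.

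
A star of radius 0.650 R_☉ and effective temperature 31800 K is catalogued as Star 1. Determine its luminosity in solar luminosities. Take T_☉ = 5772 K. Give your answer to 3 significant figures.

389 solar luminosities

L/L_☉ = (R/R_☉)² (T/T_☉)⁴ = (0.650)² × (31800/5772)⁴
       = 0.4225 × (5.509)⁴ = 0.4225 × 921.3 = 389.3.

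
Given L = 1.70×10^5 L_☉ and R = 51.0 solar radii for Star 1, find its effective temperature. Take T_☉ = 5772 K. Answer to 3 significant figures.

1.64×10^4 K

T/T_☉ = (L/L_☉)^(1/4) / (R/R_☉)^(1/2)
T = 5772 × (1.70×10^5)^(1/4) / √(51.0) = 5772 × 20.31 / 7.141 = 1.641×10^4 K.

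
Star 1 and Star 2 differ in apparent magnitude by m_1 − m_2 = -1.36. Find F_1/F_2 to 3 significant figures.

3.50

F_1/F_2 = 10^(−(m_1 − m_2)/2.5) = 10^(1.36/2.5) = 10^0.544 = 3.499.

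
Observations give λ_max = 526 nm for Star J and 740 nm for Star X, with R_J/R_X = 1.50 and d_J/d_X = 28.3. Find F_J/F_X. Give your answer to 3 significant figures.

Wien's law: T_J/T_X = λ_X/λ_J = 740/526 = 1.407.
L_J/L_X = (R_J/R_X)²(T_J/T_X)⁴ = (1.50)²(1.407)⁴ = 8.814.
F_J/F_X = (L_J/L_X)/(d_J/d_X)² = 8.814/(28.3)² = 0.01101.

0.0110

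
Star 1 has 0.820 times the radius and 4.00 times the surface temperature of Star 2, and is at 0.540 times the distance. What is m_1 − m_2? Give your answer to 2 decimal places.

-6.93

L_1/L_2 = (0.820)²(4.00)⁴ = 172.1.
F_1/F_2 = (L_1/L_2)/(d_1/d_2)² = 172.1/0.2916 = 590.3.
m_1 − m_2 = −2.5 log₁₀(590.3) = -6.93.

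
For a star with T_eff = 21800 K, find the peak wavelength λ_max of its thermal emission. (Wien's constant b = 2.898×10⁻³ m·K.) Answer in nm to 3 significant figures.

133 nm

λ_max = b/T = 2.898×10⁻³ / 21800 = 1.33×10^-7 m = 132.9 nm.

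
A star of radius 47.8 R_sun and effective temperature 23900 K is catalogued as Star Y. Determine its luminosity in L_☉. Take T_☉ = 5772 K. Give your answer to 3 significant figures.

6.72×10^5 L_☉

L/L_☉ = (R/R_☉)² (T/T_☉)⁴ = (47.8)² × (23900/5772)⁴
       = 2285 × (4.141)⁴ = 2285 × 294.0 = 6.716×10^5.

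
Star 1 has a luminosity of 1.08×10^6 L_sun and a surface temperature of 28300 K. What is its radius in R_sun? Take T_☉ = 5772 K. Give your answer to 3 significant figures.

43.2 R_sun

R/R_☉ = √(L/L_☉) / (T/T_☉)² = √(1.08×10^6) / (4.903)²
       = 1039 / 24.04 = 43.23.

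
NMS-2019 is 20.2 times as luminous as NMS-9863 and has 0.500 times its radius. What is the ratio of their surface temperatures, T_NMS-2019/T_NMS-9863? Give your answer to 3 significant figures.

L ∝ R²T⁴ gives T ∝ (L/R²)^(1/4), so
T_NMS-2019/T_NMS-9863 = (20.2 / 0.500²)^(1/4) = (80.80)^(1/4) = 2.998.

3.00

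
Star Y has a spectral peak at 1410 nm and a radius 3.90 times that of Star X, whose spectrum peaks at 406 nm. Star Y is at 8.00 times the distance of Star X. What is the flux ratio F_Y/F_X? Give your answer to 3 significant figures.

Wien's law: T_Y/T_X = λ_X/λ_Y = 406/1410 = 0.2879.
L_Y/L_X = (R_Y/R_X)²(T_Y/T_X)⁴ = (3.90)²(0.2879)⁴ = 0.1046.
F_Y/F_X = (L_Y/L_X)/(d_Y/d_X)² = 0.1046/(8.00)² = 0.001634.

0.00163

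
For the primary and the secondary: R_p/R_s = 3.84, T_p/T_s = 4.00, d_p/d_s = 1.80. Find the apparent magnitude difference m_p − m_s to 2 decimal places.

L_p/L_s = (3.84)²(4.00)⁴ = 3775.
F_p/F_s = (L_p/L_s)/(d_p/d_s)² = 3775/3.240 = 1165.
m_p − m_s = −2.5 log₁₀(1165) = -7.67.

-7.67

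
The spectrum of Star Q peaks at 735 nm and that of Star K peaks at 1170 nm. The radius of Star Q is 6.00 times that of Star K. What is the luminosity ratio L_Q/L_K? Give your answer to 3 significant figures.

Wien's law gives T ∝ 1/λ_max, so T_Q/T_K = λ_K/λ_Q = 1170/735 = 1.592.
Then L ∝ R²T⁴ gives L_Q/L_K = (6.00)² × (1.592)⁴ = 36.00 × 6.421 = 231.2.

231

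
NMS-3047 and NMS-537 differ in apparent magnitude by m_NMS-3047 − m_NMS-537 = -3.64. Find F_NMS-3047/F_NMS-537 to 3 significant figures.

28.6

F_NMS-3047/F_NMS-537 = 10^(−(m_NMS-3047 − m_NMS-537)/2.5) = 10^(3.64/2.5) = 10^1.456 = 28.58.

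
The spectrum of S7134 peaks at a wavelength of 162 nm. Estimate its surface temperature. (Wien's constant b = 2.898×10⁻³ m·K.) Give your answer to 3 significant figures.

1.79×10^4 K

T = b/λ_max = 2.898×10⁻³ / (162×10⁻⁹) = 1.789×10^4 K.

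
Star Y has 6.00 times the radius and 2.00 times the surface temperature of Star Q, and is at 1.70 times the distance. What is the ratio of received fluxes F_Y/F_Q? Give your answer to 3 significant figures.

199

L_Y/L_Q = (R_Y/R_Q)²(T_Y/T_Q)⁴ = (6.00)² × (2.00)⁴ = 576.0.
F_Y/F_Q = (L_Y/L_Q)/(d_Y/d_Q)² = 576.0 / (1.70)² = 199.3.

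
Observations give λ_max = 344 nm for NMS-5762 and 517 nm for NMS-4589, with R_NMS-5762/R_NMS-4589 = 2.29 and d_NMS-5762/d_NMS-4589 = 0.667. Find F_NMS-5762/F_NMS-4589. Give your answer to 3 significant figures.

Wien's law: T_NMS-5762/T_NMS-4589 = λ_NMS-4589/λ_NMS-5762 = 517/344 = 1.503.
L_NMS-5762/L_NMS-4589 = (R_NMS-5762/R_NMS-4589)²(T_NMS-5762/T_NMS-4589)⁴ = (2.29)²(1.503)⁴ = 26.75.
F_NMS-5762/F_NMS-4589 = (L_NMS-5762/L_NMS-4589)/(d_NMS-5762/d_NMS-4589)² = 26.75/(0.667)² = 60.14.

60.1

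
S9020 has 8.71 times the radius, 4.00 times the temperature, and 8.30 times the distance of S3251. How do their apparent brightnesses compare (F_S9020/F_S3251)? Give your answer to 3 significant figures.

282

L_S9020/L_S3251 = (R_S9020/R_S3251)²(T_S9020/T_S3251)⁴ = (8.71)² × (4.00)⁴ = 1.942×10^4.
F_S9020/F_S3251 = (L_S9020/L_S3251)/(d_S9020/d_S3251)² = 1.942×10^4 / (8.30)² = 281.9.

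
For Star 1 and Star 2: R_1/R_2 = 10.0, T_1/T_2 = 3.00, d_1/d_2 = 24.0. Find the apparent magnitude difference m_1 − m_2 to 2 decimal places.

-2.87

L_1/L_2 = (10.0)²(3.00)⁴ = 8100.
F_1/F_2 = (L_1/L_2)/(d_1/d_2)² = 8100/576.0 = 14.06.
m_1 − m_2 = −2.5 log₁₀(14.06) = -2.87.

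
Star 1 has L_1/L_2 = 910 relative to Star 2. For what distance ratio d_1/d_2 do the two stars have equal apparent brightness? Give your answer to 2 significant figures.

30

Equal flux requires L_1/d_1² = L_2/d_2², so d_1/d_2 = √(L_1/L_2)
= √(910) = 30.17.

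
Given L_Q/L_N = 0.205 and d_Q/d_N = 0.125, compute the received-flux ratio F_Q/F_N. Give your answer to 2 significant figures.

F = L/(4πd²), so F_Q/F_N = (L_Q/L_N) / (d_Q/d_N)²
= 0.205 / (0.125)² = 0.205 / 0.01562 = 13.12.

13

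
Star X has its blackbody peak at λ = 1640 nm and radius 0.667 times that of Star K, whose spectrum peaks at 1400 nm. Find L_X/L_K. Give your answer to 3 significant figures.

0.236

Wien's law gives T ∝ 1/λ_max, so T_X/T_K = λ_K/λ_X = 1400/1640 = 0.8537.
Then L ∝ R²T⁴ gives L_X/L_K = (0.667)² × (0.8537)⁴ = 0.4449 × 0.5311 = 0.2363.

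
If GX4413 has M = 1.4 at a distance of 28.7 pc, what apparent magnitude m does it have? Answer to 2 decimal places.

m = M + 5 log₁₀(d/10 pc) = 1.4 + 5 log₁₀(28.7/10)
  = 1.4 + 5 × 0.458 = 1.4 + 2.29 = 3.69.

3.69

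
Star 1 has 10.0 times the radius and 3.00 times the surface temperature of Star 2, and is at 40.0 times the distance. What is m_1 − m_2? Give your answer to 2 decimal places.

L_1/L_2 = (10.0)²(3.00)⁴ = 8100.
F_1/F_2 = (L_1/L_2)/(d_1/d_2)² = 8100/1600 = 5.062.
m_1 − m_2 = −2.5 log₁₀(5.062) = -1.76.

-1.76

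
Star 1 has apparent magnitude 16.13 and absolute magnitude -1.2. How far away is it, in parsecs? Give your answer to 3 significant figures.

m − M = 5 log₁₀(d/10 pc)
16.13 − (-1.2) = 17.33 = 5 log₁₀(d/10)
d = 10 × 10^(17.33/5) = 10 × 10^3.466 = 2.924×10^4 pc.

2.92×10^4 pc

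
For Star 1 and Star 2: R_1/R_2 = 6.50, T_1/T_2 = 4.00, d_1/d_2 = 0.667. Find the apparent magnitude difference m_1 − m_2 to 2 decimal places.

L_1/L_2 = (6.50)²(4.00)⁴ = 1.082×10^4.
F_1/F_2 = (L_1/L_2)/(d_1/d_2)² = 1.082×10^4/0.4449 = 2.431×10^4.
m_1 − m_2 = −2.5 log₁₀(2.431×10^4) = -10.96.

-10.96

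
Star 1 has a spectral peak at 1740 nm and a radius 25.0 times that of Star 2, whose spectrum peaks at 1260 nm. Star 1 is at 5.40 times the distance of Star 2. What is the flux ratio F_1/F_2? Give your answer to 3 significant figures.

5.89

Wien's law: T_1/T_2 = λ_2/λ_1 = 1260/1740 = 0.7241.
L_1/L_2 = (R_1/R_2)²(T_1/T_2)⁴ = (25.0)²(0.7241)⁴ = 171.9.
F_1/F_2 = (L_1/L_2)/(d_1/d_2)² = 171.9/(5.40)² = 5.894.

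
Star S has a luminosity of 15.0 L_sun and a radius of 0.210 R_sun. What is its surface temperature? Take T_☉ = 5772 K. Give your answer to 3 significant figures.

2.48×10^4 K

T/T_☉ = (L/L_☉)^(1/4) / (R/R_☉)^(1/2)
T = 5772 × (15.0)^(1/4) / √(0.210) = 5772 × 1.968 / 0.4583 = 2.479×10^4 K.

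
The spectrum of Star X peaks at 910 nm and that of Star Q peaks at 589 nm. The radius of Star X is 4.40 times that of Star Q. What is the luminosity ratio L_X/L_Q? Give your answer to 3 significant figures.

Wien's law gives T ∝ 1/λ_max, so T_X/T_Q = λ_Q/λ_X = 589/910 = 0.6473.
Then L ∝ R²T⁴ gives L_X/L_Q = (4.40)² × (0.6473)⁴ = 19.36 × 0.1755 = 3.398.

3.40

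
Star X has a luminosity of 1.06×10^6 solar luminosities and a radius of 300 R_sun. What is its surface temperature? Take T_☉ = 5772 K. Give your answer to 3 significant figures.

1.07×10^4 K

T/T_☉ = (L/L_☉)^(1/4) / (R/R_☉)^(1/2)
T = 5772 × (1.06×10^6)^(1/4) / √(300) = 5772 × 32.09 / 17.32 = 1.069×10^4 K.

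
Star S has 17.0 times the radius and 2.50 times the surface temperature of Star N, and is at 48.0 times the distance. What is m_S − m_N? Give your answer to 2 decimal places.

L_S/L_N = (17.0)²(2.50)⁴ = 1.129×10^4.
F_S/F_N = (L_S/L_N)/(d_S/d_N)² = 1.129×10^4/2304 = 4.900.
m_S − m_N = −2.5 log₁₀(4.900) = -1.73.

-1.73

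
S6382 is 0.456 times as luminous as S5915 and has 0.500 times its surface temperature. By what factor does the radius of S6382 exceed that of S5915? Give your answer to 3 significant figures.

L ∝ R²T⁴ gives R ∝ √L / T², so
R_S6382/R_S5915 = √(0.456) / (0.500)² = 0.6753 / 0.2500 = 2.701.

2.70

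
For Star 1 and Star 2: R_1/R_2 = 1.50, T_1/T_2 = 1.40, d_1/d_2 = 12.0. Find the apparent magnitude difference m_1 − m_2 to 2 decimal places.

3.05

L_1/L_2 = (1.50)²(1.40)⁴ = 8.644.
F_1/F_2 = (L_1/L_2)/(d_1/d_2)² = 8.644/144.0 = 0.06002.
m_1 − m_2 = −2.5 log₁₀(0.06002) = 3.05.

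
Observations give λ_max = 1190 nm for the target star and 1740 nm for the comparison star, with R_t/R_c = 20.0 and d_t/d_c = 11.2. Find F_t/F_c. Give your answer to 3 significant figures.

14.6

Wien's law: T_t/T_c = λ_c/λ_t = 1740/1190 = 1.462.
L_t/L_c = (R_t/R_c)²(T_t/T_c)⁴ = (20.0)²(1.462)⁴ = 1828.
F_t/F_c = (L_t/L_c)/(d_t/d_c)² = 1828/(11.2)² = 14.58.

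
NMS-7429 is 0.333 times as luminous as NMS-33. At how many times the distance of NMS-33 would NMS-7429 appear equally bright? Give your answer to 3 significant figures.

Equal flux requires L_NMS-7429/d_NMS-7429² = L_NMS-33/d_NMS-33², so d_NMS-7429/d_NMS-33 = √(L_NMS-7429/L_NMS-33)
= √(0.333) = 0.5771.

0.577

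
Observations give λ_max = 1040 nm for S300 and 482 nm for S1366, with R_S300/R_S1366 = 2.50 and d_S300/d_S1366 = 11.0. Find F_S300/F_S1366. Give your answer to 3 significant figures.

0.00238

Wien's law: T_S300/T_S1366 = λ_S1366/λ_S300 = 482/1040 = 0.4635.
L_S300/L_S1366 = (R_S300/R_S1366)²(T_S300/T_S1366)⁴ = (2.50)²(0.4635)⁴ = 0.2884.
F_S300/F_S1366 = (L_S300/L_S1366)/(d_S300/d_S1366)² = 0.2884/(11.0)² = 0.002383.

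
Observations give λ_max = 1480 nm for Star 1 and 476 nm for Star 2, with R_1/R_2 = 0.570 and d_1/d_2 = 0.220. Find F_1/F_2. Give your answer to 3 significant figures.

0.0718

Wien's law: T_1/T_2 = λ_2/λ_1 = 476/1480 = 0.3216.
L_1/L_2 = (R_1/R_2)²(T_1/T_2)⁴ = (0.570)²(0.3216)⁴ = 0.003476.
F_1/F_2 = (L_1/L_2)/(d_1/d_2)² = 0.003476/(0.220)² = 0.07183.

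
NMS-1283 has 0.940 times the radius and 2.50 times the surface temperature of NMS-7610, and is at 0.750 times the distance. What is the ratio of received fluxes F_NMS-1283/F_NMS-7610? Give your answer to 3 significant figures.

61.4

L_NMS-1283/L_NMS-7610 = (R_NMS-1283/R_NMS-7610)²(T_NMS-1283/T_NMS-7610)⁴ = (0.940)² × (2.50)⁴ = 34.52.
F_NMS-1283/F_NMS-7610 = (L_NMS-1283/L_NMS-7610)/(d_NMS-1283/d_NMS-7610)² = 34.52 / (0.750)² = 61.36.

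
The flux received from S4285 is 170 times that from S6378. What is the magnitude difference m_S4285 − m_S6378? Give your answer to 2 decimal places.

-5.58

m_S4285 − m_S6378 = −2.5 log₁₀(F_S4285/F_S6378) = −2.5 log₁₀(170) = −2.5 × (2.230) = -5.576.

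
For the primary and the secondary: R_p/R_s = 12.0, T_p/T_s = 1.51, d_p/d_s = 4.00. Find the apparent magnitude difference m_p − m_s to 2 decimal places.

-4.18

L_p/L_s = (12.0)²(1.51)⁴ = 748.6.
F_p/F_s = (L_p/L_s)/(d_p/d_s)² = 748.6/16.00 = 46.79.
m_p − m_s = −2.5 log₁₀(46.79) = -4.18.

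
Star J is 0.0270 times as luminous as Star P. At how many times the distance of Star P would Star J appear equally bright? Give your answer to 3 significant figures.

Equal flux requires L_J/d_J² = L_P/d_P², so d_J/d_P = √(L_J/L_P)
= √(0.0270) = 0.1643.

0.164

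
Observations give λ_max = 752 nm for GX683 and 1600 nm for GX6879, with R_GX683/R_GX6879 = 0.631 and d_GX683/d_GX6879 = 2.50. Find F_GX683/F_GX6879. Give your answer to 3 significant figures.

Wien's law: T_GX683/T_GX6879 = λ_GX6879/λ_GX683 = 1600/752 = 2.128.
L_GX683/L_GX6879 = (R_GX683/R_GX6879)²(T_GX683/T_GX6879)⁴ = (0.631)²(2.128)⁴ = 8.160.
F_GX683/F_GX6879 = (L_GX683/L_GX6879)/(d_GX683/d_GX6879)² = 8.160/(2.50)² = 1.306.

1.31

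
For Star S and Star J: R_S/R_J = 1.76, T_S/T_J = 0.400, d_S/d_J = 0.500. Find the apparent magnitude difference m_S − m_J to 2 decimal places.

1.25

L_S/L_J = (1.76)²(0.400)⁴ = 0.07930.
F_S/F_J = (L_S/L_J)/(d_S/d_J)² = 0.07930/0.2500 = 0.3172.
m_S − m_J = −2.5 log₁₀(0.3172) = 1.25.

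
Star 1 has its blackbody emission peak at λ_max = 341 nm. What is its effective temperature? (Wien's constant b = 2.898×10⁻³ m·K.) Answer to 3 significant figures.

T = b/λ_max = 2.898×10⁻³ / (341×10⁻⁹) = 8499 K.

8.50×10^3 K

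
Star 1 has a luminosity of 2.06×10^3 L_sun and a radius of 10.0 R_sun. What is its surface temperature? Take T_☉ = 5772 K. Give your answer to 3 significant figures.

T/T_☉ = (L/L_☉)^(1/4) / (R/R_☉)^(1/2)
T = 5772 × (2.06×10^3)^(1/4) / √(10.0) = 5772 × 6.737 / 3.162 = 1.230×10^4 K.

1.23×10^4 K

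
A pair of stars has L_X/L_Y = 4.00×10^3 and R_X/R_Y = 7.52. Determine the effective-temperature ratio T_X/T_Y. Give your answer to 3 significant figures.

2.90

L ∝ R²T⁴ gives T ∝ (L/R²)^(1/4), so
T_X/T_Y = (4.00×10^3 / 7.52²)^(1/4) = (70.73)^(1/4) = 2.900.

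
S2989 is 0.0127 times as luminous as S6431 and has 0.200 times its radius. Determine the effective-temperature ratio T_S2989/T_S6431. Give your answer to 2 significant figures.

0.75

L ∝ R²T⁴ gives T ∝ (L/R²)^(1/4), so
T_S2989/T_S6431 = (0.0127 / 0.200²)^(1/4) = (0.3175)^(1/4) = 0.7506.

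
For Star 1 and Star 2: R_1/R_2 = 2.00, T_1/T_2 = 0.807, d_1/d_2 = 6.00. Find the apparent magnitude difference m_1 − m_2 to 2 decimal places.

L_1/L_2 = (2.00)²(0.807)⁴ = 1.697.
F_1/F_2 = (L_1/L_2)/(d_1/d_2)² = 1.697/36.00 = 0.04713.
m_1 − m_2 = −2.5 log₁₀(0.04713) = 3.32.

3.32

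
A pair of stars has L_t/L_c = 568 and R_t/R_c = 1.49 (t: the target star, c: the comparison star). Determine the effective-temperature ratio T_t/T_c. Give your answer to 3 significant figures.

4.00

L ∝ R²T⁴ gives T ∝ (L/R²)^(1/4), so
T_t/T_c = (568 / 1.49²)^(1/4) = (255.8)^(1/4) = 3.999.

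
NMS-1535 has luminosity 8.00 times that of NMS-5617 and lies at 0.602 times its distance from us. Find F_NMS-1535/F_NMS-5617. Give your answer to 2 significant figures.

22

F = L/(4πd²), so F_NMS-1535/F_NMS-5617 = (L_NMS-1535/L_NMS-5617) / (d_NMS-1535/d_NMS-5617)²
= 8.00 / (0.602)² = 8.00 / 0.3624 = 22.07.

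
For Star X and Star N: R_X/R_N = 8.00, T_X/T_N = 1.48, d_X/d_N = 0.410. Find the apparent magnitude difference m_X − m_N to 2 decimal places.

-8.15

L_X/L_N = (8.00)²(1.48)⁴ = 307.1.
F_X/F_N = (L_X/L_N)/(d_X/d_N)² = 307.1/0.1681 = 1827.
m_X − m_N = −2.5 log₁₀(1827) = -8.15.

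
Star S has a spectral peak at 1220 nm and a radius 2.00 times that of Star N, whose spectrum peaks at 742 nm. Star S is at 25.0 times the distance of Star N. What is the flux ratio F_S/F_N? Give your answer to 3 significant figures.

8.76×10^-4

Wien's law: T_S/T_N = λ_N/λ_S = 742/1220 = 0.6082.
L_S/L_N = (R_S/R_N)²(T_S/T_N)⁴ = (2.00)²(0.6082)⁴ = 0.5473.
F_S/F_N = (L_S/L_N)/(d_S/d_N)² = 0.5473/(25.0)² = 8.757×10^-4.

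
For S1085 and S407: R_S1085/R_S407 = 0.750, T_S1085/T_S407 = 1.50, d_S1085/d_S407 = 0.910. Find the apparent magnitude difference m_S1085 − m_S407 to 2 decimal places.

L_S1085/L_S407 = (0.750)²(1.50)⁴ = 2.848.
F_S1085/F_S407 = (L_S1085/L_S407)/(d_S1085/d_S407)² = 2.848/0.8281 = 3.439.
m_S1085 − m_S407 = −2.5 log₁₀(3.439) = -1.34.

-1.34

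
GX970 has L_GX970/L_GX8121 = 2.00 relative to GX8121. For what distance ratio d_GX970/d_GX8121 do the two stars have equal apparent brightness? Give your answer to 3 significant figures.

Equal flux requires L_GX970/d_GX970² = L_GX8121/d_GX8121², so d_GX970/d_GX8121 = √(L_GX970/L_GX8121)
= √(2.00) = 1.414.

1.41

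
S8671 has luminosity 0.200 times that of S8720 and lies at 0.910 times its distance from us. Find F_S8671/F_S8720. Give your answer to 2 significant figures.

F = L/(4πd²), so F_S8671/F_S8720 = (L_S8671/L_S8720) / (d_S8671/d_S8720)²
= 0.200 / (0.910)² = 0.200 / 0.8281 = 0.2415.

0.24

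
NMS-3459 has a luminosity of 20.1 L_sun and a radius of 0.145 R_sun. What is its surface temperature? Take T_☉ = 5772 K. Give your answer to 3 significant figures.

T/T_☉ = (L/L_☉)^(1/4) / (R/R_☉)^(1/2)
T = 5772 × (20.1)^(1/4) / √(0.145) = 5772 × 2.117 / 0.3808 = 3.210×10^4 K.

3.21×10^4 K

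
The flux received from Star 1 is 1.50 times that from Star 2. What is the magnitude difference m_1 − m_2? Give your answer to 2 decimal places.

m_1 − m_2 = −2.5 log₁₀(F_1/F_2) = −2.5 log₁₀(1.50) = −2.5 × (0.176) = -0.440.

-0.44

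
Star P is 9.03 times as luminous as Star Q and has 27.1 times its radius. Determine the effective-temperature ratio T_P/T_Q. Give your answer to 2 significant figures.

L ∝ R²T⁴ gives T ∝ (L/R²)^(1/4), so
T_P/T_Q = (9.03 / 27.1²)^(1/4) = (0.01230)^(1/4) = 0.3330.

0.33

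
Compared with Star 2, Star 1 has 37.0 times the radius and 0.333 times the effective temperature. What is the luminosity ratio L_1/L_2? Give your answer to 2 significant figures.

From the Stefan–Boltzmann law, L ∝ R²T⁴, so
L_1/L_2 = (R_1/R_2)² (T_1/T_2)⁴ = (37.0)² × (0.333)⁴ = 1369 × 0.01230 = 16.83.

17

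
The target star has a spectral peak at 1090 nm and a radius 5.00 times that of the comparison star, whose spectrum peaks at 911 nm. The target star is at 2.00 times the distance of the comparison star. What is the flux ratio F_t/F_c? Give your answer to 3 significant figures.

3.05

Wien's law: T_t/T_c = λ_c/λ_t = 911/1090 = 0.8358.
L_t/L_c = (R_t/R_c)²(T_t/T_c)⁴ = (5.00)²(0.8358)⁴ = 12.20.
F_t/F_c = (L_t/L_c)/(d_t/d_c)² = 12.20/(2.00)² = 3.050.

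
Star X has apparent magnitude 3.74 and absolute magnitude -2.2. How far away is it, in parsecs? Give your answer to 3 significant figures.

m − M = 5 log₁₀(d/10 pc)
3.74 − (-2.2) = 5.94 = 5 log₁₀(d/10)
d = 10 × 10^(5.94/5) = 10 × 10^1.188 = 154.2 pc.

154 pc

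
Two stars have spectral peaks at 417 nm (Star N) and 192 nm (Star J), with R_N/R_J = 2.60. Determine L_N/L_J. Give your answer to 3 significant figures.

0.304

Wien's law gives T ∝ 1/λ_max, so T_N/T_J = λ_J/λ_N = 192/417 = 0.4604.
Then L ∝ R²T⁴ gives L_N/L_J = (2.60)² × (0.4604)⁴ = 6.760 × 0.04494 = 0.3038.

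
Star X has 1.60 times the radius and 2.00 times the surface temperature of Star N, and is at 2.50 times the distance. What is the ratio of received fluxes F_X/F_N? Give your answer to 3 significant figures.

6.55

L_X/L_N = (R_X/R_N)²(T_X/T_N)⁴ = (1.60)² × (2.00)⁴ = 40.96.
F_X/F_N = (L_X/L_N)/(d_X/d_N)² = 40.96 / (2.50)² = 6.554.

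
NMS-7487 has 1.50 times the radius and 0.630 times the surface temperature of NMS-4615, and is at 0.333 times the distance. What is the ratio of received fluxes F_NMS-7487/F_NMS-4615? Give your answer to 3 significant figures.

L_NMS-7487/L_NMS-4615 = (R_NMS-7487/R_NMS-4615)²(T_NMS-7487/T_NMS-4615)⁴ = (1.50)² × (0.630)⁴ = 0.3544.
F_NMS-7487/F_NMS-4615 = (L_NMS-7487/L_NMS-4615)/(d_NMS-7487/d_NMS-4615)² = 0.3544 / (0.333)² = 3.196.

3.20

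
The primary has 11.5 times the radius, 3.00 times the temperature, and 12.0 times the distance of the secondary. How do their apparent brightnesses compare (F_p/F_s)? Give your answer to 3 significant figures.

L_p/L_s = (R_p/R_s)²(T_p/T_s)⁴ = (11.5)² × (3.00)⁴ = 1.071×10^4.
F_p/F_s = (L_p/L_s)/(d_p/d_s)² = 1.071×10^4 / (12.0)² = 74.39.

74.4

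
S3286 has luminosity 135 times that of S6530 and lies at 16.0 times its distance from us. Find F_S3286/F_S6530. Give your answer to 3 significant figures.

0.527

F = L/(4πd²), so F_S3286/F_S6530 = (L_S3286/L_S6530) / (d_S3286/d_S6530)²
= 135 / (16.0)² = 135 / 256.0 = 0.5273.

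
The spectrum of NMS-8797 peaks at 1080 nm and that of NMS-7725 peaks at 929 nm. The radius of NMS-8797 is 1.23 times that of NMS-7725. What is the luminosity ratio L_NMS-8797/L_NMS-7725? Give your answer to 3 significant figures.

0.828

Wien's law gives T ∝ 1/λ_max, so T_NMS-8797/T_NMS-7725 = λ_NMS-7725/λ_NMS-8797 = 929/1080 = 0.8602.
Then L ∝ R²T⁴ gives L_NMS-8797/L_NMS-7725 = (1.23)² × (0.8602)⁴ = 1.513 × 0.5475 = 0.8283.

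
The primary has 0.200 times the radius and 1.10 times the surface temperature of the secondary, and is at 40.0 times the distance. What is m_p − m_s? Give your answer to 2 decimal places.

L_p/L_s = (0.200)²(1.10)⁴ = 0.05856.
F_p/F_s = (L_p/L_s)/(d_p/d_s)² = 0.05856/1600 = 3.660×10^-5.
m_p − m_s = −2.5 log₁₀(3.660×10^-5) = 11.09.

11.09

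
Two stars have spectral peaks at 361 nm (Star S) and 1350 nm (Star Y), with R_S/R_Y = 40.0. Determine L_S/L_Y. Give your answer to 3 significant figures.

3.13×10^5

Wien's law gives T ∝ 1/λ_max, so T_S/T_Y = λ_Y/λ_S = 1350/361 = 3.740.
Then L ∝ R²T⁴ gives L_S/L_Y = (40.0)² × (3.740)⁴ = 1600 × 195.6 = 3.129×10^5.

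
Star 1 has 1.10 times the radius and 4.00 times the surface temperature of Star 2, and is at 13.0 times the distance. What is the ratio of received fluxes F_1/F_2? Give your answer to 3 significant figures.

L_1/L_2 = (R_1/R_2)²(T_1/T_2)⁴ = (1.10)² × (4.00)⁴ = 309.8.
F_1/F_2 = (L_1/L_2)/(d_1/d_2)² = 309.8 / (13.0)² = 1.833.

1.83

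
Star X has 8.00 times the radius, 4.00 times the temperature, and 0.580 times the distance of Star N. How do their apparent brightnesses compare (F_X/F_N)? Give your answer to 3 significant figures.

4.87×10^4

L_X/L_N = (R_X/R_N)²(T_X/T_N)⁴ = (8.00)² × (4.00)⁴ = 1.638×10^4.
F_X/F_N = (L_X/L_N)/(d_X/d_N)² = 1.638×10^4 / (0.580)² = 4.870×10^4.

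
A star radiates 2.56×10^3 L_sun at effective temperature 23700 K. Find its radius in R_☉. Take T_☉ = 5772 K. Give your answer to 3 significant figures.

3.00 R_☉

R/R_☉ = √(L/L_☉) / (T/T_☉)² = √(2.56×10^3) / (4.106)²
       = 50.60 / 16.86 = 3.001.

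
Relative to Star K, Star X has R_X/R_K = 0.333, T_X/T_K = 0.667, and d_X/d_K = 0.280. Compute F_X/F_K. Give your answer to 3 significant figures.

L_X/L_K = (R_X/R_K)²(T_X/T_K)⁴ = (0.333)² × (0.667)⁴ = 0.02195.
F_X/F_K = (L_X/L_K)/(d_X/d_K)² = 0.02195 / (0.280)² = 0.2799.

0.280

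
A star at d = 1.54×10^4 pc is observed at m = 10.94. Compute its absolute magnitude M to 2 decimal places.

-5.00

M = m − 5 log₁₀(d/10 pc) = 10.94 − 5 log₁₀(1.54×10^4/10)
  = 10.94 − 5 × 3.188 = 10.94 − 15.94 = -5.00.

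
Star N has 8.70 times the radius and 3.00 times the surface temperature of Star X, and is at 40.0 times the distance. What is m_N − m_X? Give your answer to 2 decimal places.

-1.46

L_N/L_X = (8.70)²(3.00)⁴ = 6131.
F_N/F_X = (L_N/L_X)/(d_N/d_X)² = 6131/1600 = 3.832.
m_N − m_X = −2.5 log₁₀(3.832) = -1.46.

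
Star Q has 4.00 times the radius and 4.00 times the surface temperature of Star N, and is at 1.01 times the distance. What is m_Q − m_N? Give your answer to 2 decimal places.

L_Q/L_N = (4.00)²(4.00)⁴ = 4096.
F_Q/F_N = (L_Q/L_N)/(d_Q/d_N)² = 4096/1.020 = 4015.
m_Q − m_N = −2.5 log₁₀(4015) = -9.01.

-9.01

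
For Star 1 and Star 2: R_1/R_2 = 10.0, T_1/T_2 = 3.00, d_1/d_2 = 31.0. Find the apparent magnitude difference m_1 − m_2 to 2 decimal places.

L_1/L_2 = (10.0)²(3.00)⁴ = 8100.
F_1/F_2 = (L_1/L_2)/(d_1/d_2)² = 8100/961.0 = 8.429.
m_1 − m_2 = −2.5 log₁₀(8.429) = -2.31.

-2.31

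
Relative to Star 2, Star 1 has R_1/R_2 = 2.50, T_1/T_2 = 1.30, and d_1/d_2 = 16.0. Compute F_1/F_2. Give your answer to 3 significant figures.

0.0697

L_1/L_2 = (R_1/R_2)²(T_1/T_2)⁴ = (2.50)² × (1.30)⁴ = 17.85.
F_1/F_2 = (L_1/L_2)/(d_1/d_2)² = 17.85 / (16.0)² = 0.06973.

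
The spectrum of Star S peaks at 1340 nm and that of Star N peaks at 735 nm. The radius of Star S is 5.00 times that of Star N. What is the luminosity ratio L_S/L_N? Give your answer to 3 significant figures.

2.26

Wien's law gives T ∝ 1/λ_max, so T_S/T_N = λ_N/λ_S = 735/1340 = 0.5485.
Then L ∝ R²T⁴ gives L_S/L_N = (5.00)² × (0.5485)⁴ = 25.00 × 0.09052 = 2.263.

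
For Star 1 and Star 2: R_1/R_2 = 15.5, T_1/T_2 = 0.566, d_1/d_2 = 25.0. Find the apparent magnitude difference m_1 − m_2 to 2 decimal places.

L_1/L_2 = (15.5)²(0.566)⁴ = 24.66.
F_1/F_2 = (L_1/L_2)/(d_1/d_2)² = 24.66/625.0 = 0.03945.
m_1 − m_2 = −2.5 log₁₀(0.03945) = 3.51.

3.51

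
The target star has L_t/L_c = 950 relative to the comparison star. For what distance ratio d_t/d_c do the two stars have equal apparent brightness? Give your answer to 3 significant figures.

30.8

Equal flux requires L_t/d_t² = L_c/d_c², so d_t/d_c = √(L_t/L_c)
= √(950) = 30.82.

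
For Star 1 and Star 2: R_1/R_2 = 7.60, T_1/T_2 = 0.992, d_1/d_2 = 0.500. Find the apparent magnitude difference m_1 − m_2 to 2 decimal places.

-5.87

L_1/L_2 = (7.60)²(0.992)⁴ = 55.93.
F_1/F_2 = (L_1/L_2)/(d_1/d_2)² = 55.93/0.2500 = 223.7.
m_1 − m_2 = −2.5 log₁₀(223.7) = -5.87.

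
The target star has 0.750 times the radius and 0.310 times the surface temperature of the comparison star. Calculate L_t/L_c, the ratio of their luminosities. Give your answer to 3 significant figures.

0.00519

From the Stefan–Boltzmann law, L ∝ R²T⁴, so
L_t/L_c = (R_t/R_c)² (T_t/T_c)⁴ = (0.750)² × (0.310)⁴ = 0.5625 × 0.009235 = 0.005195.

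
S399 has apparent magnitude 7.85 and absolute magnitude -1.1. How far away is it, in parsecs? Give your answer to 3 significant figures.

m − M = 5 log₁₀(d/10 pc)
7.85 − (-1.1) = 8.95 = 5 log₁₀(d/10)
d = 10 × 10^(8.95/5) = 10 × 10^1.790 = 616.6 pc.

617 pc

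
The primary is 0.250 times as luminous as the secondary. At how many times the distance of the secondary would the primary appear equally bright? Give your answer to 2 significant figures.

0.50

Equal flux requires L_p/d_p² = L_s/d_s², so d_p/d_s = √(L_p/L_s)
= √(0.250) = 0.5000.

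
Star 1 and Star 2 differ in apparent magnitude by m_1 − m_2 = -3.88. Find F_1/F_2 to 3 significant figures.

35.6

F_1/F_2 = 10^(−(m_1 − m_2)/2.5) = 10^(3.88/2.5) = 10^1.552 = 35.65.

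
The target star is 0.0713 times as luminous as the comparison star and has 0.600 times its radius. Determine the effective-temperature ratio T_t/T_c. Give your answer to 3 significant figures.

0.667

L ∝ R²T⁴ gives T ∝ (L/R²)^(1/4), so
T_t/T_c = (0.0713 / 0.600²)^(1/4) = (0.1981)^(1/4) = 0.6671.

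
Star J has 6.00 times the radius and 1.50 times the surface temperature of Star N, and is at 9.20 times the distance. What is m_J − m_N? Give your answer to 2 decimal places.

-0.83

L_J/L_N = (6.00)²(1.50)⁴ = 182.2.
F_J/F_N = (L_J/L_N)/(d_J/d_N)² = 182.2/84.64 = 2.153.
m_J − m_N = −2.5 log₁₀(2.153) = -0.83.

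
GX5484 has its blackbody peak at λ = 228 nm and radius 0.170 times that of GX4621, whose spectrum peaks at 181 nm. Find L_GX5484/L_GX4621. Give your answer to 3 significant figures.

Wien's law gives T ∝ 1/λ_max, so T_GX5484/T_GX4621 = λ_GX4621/λ_GX5484 = 181/228 = 0.7939.
Then L ∝ R²T⁴ gives L_GX5484/L_GX4621 = (0.170)² × (0.7939)⁴ = 0.02890 × 0.3972 = 0.01148.

0.0115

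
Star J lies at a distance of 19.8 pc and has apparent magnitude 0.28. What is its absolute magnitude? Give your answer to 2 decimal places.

-1.20

M = m − 5 log₁₀(d/10 pc) = 0.28 − 5 log₁₀(19.8/10)
  = 0.28 − 5 × 0.297 = 0.28 − 1.48 = -1.20.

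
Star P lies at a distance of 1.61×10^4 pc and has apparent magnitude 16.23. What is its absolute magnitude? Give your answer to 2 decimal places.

M = m − 5 log₁₀(d/10 pc) = 16.23 − 5 log₁₀(1.61×10^4/10)
  = 16.23 − 5 × 3.207 = 16.23 − 16.03 = 0.20.

0.20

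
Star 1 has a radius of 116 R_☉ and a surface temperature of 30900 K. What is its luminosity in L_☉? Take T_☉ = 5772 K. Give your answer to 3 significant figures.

1.11×10^7 L_☉

L/L_☉ = (R/R_☉)² (T/T_☉)⁴ = (116)² × (30900/5772)⁴
       = 1.346×10^4 × (5.353)⁴ = 1.346×10^4 × 821.4 = 1.105×10^7.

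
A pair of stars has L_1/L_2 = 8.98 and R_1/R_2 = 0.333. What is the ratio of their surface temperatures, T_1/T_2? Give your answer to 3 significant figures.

3.00

L ∝ R²T⁴ gives T ∝ (L/R²)^(1/4), so
T_1/T_2 = (8.98 / 0.333²)^(1/4) = (80.98)^(1/4) = 3.000.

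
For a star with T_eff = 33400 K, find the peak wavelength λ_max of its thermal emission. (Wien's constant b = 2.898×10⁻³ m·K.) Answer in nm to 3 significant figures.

86.8 nm

λ_max = b/T = 2.898×10⁻³ / 33400 = 8.68×10^-8 m = 86.77 nm.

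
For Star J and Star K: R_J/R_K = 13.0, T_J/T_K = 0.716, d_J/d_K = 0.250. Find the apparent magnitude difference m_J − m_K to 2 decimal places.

L_J/L_K = (13.0)²(0.716)⁴ = 44.42.
F_J/F_K = (L_J/L_K)/(d_J/d_K)² = 44.42/0.06250 = 710.7.
m_J − m_K = −2.5 log₁₀(710.7) = -7.13.

-7.13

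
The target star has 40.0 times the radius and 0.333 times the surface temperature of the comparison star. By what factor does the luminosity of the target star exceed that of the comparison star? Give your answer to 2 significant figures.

20

From the Stefan–Boltzmann law, L ∝ R²T⁴, so
L_t/L_c = (R_t/R_c)² (T_t/T_c)⁴ = (40.0)² × (0.333)⁴ = 1600 × 0.01230 = 19.67.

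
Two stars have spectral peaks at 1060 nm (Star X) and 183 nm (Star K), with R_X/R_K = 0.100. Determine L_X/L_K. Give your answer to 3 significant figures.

8.88×10^-6

Wien's law gives T ∝ 1/λ_max, so T_X/T_K = λ_K/λ_X = 183/1060 = 0.1726.
Then L ∝ R²T⁴ gives L_X/L_K = (0.100)² × (0.1726)⁴ = 0.01000 × 8.883×10^-4 = 8.883×10^-6.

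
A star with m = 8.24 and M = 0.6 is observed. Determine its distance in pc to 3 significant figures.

m − M = 5 log₁₀(d/10 pc)
8.24 − (0.6) = 7.64 = 5 log₁₀(d/10)
d = 10 × 10^(7.64/5) = 10 × 10^1.528 = 337.3 pc.

337 pc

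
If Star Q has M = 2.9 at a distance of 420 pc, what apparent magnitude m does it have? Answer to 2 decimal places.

m = M + 5 log₁₀(d/10 pc) = 2.9 + 5 log₁₀(420/10)
  = 2.9 + 5 × 1.623 = 2.9 + 8.12 = 11.02.

11.02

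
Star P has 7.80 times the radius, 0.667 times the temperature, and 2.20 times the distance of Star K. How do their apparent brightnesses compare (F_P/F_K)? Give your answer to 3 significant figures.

2.49

L_P/L_K = (R_P/R_K)²(T_P/T_K)⁴ = (7.80)² × (0.667)⁴ = 12.04.
F_P/F_K = (L_P/L_K)/(d_P/d_K)² = 12.04 / (2.20)² = 2.488.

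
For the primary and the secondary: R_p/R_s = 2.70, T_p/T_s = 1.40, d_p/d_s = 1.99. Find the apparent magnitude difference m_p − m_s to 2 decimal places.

L_p/L_s = (2.70)²(1.40)⁴ = 28.01.
F_p/F_s = (L_p/L_s)/(d_p/d_s)² = 28.01/3.960 = 7.072.
m_p − m_s = −2.5 log₁₀(7.072) = -2.12.

-2.12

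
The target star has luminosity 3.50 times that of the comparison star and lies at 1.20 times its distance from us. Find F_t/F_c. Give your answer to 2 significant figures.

2.4

F = L/(4πd²), so F_t/F_c = (L_t/L_c) / (d_t/d_c)²
= 3.50 / (1.20)² = 3.50 / 1.440 = 2.431.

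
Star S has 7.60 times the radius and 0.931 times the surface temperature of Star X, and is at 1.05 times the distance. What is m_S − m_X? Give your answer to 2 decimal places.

L_S/L_X = (7.60)²(0.931)⁴ = 43.39.
F_S/F_X = (L_S/L_X)/(d_S/d_X)² = 43.39/1.103 = 39.36.
m_S − m_X = −2.5 log₁₀(39.36) = -3.99.

-3.99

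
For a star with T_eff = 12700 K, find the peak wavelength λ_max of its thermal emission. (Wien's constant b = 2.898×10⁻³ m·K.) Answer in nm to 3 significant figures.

λ_max = b/T = 2.898×10⁻³ / 12700 = 2.28×10^-7 m = 228.2 nm.

228 nm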